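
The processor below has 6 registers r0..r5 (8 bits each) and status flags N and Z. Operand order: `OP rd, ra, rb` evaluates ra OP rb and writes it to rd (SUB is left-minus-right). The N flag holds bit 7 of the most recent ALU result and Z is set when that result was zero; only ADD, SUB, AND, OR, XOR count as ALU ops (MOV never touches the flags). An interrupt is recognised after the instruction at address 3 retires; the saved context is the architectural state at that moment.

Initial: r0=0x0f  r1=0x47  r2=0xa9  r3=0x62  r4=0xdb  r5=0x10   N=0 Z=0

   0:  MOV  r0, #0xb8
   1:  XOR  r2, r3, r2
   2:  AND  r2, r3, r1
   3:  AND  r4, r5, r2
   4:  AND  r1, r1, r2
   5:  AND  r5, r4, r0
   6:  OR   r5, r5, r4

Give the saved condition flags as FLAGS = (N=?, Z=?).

after  0: r0=0xb8 r1=0x47 r2=0xa9 r3=0x62 r4=0xdb r5=0x10  N=0 Z=0
after  1: r0=0xb8 r1=0x47 r2=0xcb r3=0x62 r4=0xdb r5=0x10  N=1 Z=0
after  2: r0=0xb8 r1=0x47 r2=0x42 r3=0x62 r4=0xdb r5=0x10  N=0 Z=0
after  3: r0=0xb8 r1=0x47 r2=0x42 r3=0x62 r4=0x00 r5=0x10  N=0 Z=1
-- IRQ taken; context saved, return-PC = 4 --

FLAGS = (N=0, Z=1)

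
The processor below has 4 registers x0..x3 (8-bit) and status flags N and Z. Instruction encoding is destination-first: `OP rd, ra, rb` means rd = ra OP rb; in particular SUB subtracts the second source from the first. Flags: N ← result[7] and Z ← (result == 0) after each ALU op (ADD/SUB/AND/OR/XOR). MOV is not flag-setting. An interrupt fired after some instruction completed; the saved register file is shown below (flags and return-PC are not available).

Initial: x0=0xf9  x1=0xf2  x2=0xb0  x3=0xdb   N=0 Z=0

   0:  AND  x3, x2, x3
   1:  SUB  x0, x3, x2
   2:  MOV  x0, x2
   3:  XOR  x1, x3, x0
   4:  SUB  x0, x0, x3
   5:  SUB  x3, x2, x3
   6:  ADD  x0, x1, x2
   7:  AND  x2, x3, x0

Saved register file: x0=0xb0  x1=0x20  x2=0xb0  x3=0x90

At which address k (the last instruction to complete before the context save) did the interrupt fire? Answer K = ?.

after  0: x0=0xf9 x1=0xf2 x2=0xb0 x3=0x90  N=1 Z=0
after  1: x0=0xe0 x1=0xf2 x2=0xb0 x3=0x90  N=1 Z=0
after  2: x0=0xb0 x1=0xf2 x2=0xb0 x3=0x90  N=1 Z=0
after  3: x0=0xb0 x1=0x20 x2=0xb0 x3=0x90  N=0 Z=0
-- IRQ taken; context saved, return-PC = 4 --

K = 3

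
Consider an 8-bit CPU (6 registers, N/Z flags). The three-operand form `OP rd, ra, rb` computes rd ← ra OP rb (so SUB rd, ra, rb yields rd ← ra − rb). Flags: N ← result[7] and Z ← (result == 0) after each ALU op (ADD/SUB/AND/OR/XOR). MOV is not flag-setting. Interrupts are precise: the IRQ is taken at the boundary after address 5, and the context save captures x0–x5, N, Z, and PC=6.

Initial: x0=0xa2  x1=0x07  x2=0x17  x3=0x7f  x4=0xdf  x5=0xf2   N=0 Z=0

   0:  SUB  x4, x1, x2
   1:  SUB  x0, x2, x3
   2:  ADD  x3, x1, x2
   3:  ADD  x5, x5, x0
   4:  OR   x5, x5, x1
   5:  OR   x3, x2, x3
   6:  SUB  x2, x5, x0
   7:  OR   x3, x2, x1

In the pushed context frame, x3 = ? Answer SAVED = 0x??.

SAVED = 0x1f

after  0: x0=0xa2 x1=0x07 x2=0x17 x3=0x7f x4=0xf0 x5=0xf2  N=1 Z=0
after  1: x0=0x98 x1=0x07 x2=0x17 x3=0x7f x4=0xf0 x5=0xf2  N=1 Z=0
after  2: x0=0x98 x1=0x07 x2=0x17 x3=0x1e x4=0xf0 x5=0xf2  N=0 Z=0
after  3: x0=0x98 x1=0x07 x2=0x17 x3=0x1e x4=0xf0 x5=0x8a  N=1 Z=0
after  4: x0=0x98 x1=0x07 x2=0x17 x3=0x1e x4=0xf0 x5=0x8f  N=1 Z=0
after  5: x0=0x98 x1=0x07 x2=0x17 x3=0x1f x4=0xf0 x5=0x8f  N=0 Z=0
-- IRQ taken; context saved, return-PC = 6 --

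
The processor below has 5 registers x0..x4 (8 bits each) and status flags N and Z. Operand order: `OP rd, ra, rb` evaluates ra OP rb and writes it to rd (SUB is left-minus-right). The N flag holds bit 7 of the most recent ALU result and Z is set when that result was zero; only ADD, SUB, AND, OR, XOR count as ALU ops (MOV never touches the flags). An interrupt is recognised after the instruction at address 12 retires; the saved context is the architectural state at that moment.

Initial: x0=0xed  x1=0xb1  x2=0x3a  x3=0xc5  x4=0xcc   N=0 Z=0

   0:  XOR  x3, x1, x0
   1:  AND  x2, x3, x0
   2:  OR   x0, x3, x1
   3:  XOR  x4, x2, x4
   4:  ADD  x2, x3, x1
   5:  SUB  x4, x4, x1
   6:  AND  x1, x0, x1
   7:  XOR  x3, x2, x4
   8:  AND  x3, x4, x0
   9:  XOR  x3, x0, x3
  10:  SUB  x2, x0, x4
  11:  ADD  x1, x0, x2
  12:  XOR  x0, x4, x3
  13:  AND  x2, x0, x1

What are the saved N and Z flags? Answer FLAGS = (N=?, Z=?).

FLAGS = (N=1, Z=0)

after  0: x0=0xed x1=0xb1 x2=0x3a x3=0x5c x4=0xcc  N=0 Z=0
after  1: x0=0xed x1=0xb1 x2=0x4c x3=0x5c x4=0xcc  N=0 Z=0
after  2: x0=0xfd x1=0xb1 x2=0x4c x3=0x5c x4=0xcc  N=1 Z=0
after  3: x0=0xfd x1=0xb1 x2=0x4c x3=0x5c x4=0x80  N=1 Z=0
after  4: x0=0xfd x1=0xb1 x2=0x0d x3=0x5c x4=0x80  N=0 Z=0
after  5: x0=0xfd x1=0xb1 x2=0x0d x3=0x5c x4=0xcf  N=1 Z=0
after  6: x0=0xfd x1=0xb1 x2=0x0d x3=0x5c x4=0xcf  N=1 Z=0
after  7: x0=0xfd x1=0xb1 x2=0x0d x3=0xc2 x4=0xcf  N=1 Z=0
after  8: x0=0xfd x1=0xb1 x2=0x0d x3=0xcd x4=0xcf  N=1 Z=0
after  9: x0=0xfd x1=0xb1 x2=0x0d x3=0x30 x4=0xcf  N=0 Z=0
after 10: x0=0xfd x1=0xb1 x2=0x2e x3=0x30 x4=0xcf  N=0 Z=0
after 11: x0=0xfd x1=0x2b x2=0x2e x3=0x30 x4=0xcf  N=0 Z=0
after 12: x0=0xff x1=0x2b x2=0x2e x3=0x30 x4=0xcf  N=1 Z=0
-- IRQ taken; context saved, return-PC = 13 --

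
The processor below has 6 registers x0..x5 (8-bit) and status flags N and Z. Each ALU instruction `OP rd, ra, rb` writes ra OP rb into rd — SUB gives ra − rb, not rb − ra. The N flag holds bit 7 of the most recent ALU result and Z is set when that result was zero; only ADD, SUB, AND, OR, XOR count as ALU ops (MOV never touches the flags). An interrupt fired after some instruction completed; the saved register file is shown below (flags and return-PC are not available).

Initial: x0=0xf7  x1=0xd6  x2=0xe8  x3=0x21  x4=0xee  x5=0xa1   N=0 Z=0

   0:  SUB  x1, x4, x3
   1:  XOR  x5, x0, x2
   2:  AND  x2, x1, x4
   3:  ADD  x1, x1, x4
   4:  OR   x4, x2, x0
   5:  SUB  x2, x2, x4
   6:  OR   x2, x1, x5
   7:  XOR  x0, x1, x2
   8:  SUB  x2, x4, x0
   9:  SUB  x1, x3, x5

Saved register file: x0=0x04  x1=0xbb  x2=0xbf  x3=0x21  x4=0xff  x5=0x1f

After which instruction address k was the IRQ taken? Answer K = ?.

after  0: x0=0xf7 x1=0xcd x2=0xe8 x3=0x21 x4=0xee x5=0xa1  N=1 Z=0
after  1: x0=0xf7 x1=0xcd x2=0xe8 x3=0x21 x4=0xee x5=0x1f  N=0 Z=0
after  2: x0=0xf7 x1=0xcd x2=0xcc x3=0x21 x4=0xee x5=0x1f  N=1 Z=0
after  3: x0=0xf7 x1=0xbb x2=0xcc x3=0x21 x4=0xee x5=0x1f  N=1 Z=0
after  4: x0=0xf7 x1=0xbb x2=0xcc x3=0x21 x4=0xff x5=0x1f  N=1 Z=0
after  5: x0=0xf7 x1=0xbb x2=0xcd x3=0x21 x4=0xff x5=0x1f  N=1 Z=0
after  6: x0=0xf7 x1=0xbb x2=0xbf x3=0x21 x4=0xff x5=0x1f  N=1 Z=0
after  7: x0=0x04 x1=0xbb x2=0xbf x3=0x21 x4=0xff x5=0x1f  N=0 Z=0
-- IRQ taken; context saved, return-PC = 8 --

K = 7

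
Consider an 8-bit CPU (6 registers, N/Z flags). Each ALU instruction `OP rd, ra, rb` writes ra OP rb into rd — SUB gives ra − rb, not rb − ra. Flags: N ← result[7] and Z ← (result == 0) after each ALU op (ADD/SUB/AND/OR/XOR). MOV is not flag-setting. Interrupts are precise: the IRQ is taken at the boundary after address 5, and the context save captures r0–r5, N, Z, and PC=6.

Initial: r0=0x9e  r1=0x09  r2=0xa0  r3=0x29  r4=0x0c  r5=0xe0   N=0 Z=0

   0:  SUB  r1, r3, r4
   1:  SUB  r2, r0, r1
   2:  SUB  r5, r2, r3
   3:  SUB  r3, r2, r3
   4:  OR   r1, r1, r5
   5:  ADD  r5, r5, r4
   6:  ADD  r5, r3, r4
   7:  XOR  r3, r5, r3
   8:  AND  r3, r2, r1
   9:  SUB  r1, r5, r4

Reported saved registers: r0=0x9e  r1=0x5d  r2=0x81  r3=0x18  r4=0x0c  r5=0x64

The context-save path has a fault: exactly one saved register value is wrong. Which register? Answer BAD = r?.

BAD = r3

after  0: r0=0x9e r1=0x1d r2=0xa0 r3=0x29 r4=0x0c r5=0xe0  N=0 Z=0
after  1: r0=0x9e r1=0x1d r2=0x81 r3=0x29 r4=0x0c r5=0xe0  N=1 Z=0
after  2: r0=0x9e r1=0x1d r2=0x81 r3=0x29 r4=0x0c r5=0x58  N=0 Z=0
after  3: r0=0x9e r1=0x1d r2=0x81 r3=0x58 r4=0x0c r5=0x58  N=0 Z=0
after  4: r0=0x9e r1=0x5d r2=0x81 r3=0x58 r4=0x0c r5=0x58  N=0 Z=0
after  5: r0=0x9e r1=0x5d r2=0x81 r3=0x58 r4=0x0c r5=0x64  N=0 Z=0
-- IRQ taken; context saved, return-PC = 6 --
mismatch: r3: reported 0x18 vs actual 0x58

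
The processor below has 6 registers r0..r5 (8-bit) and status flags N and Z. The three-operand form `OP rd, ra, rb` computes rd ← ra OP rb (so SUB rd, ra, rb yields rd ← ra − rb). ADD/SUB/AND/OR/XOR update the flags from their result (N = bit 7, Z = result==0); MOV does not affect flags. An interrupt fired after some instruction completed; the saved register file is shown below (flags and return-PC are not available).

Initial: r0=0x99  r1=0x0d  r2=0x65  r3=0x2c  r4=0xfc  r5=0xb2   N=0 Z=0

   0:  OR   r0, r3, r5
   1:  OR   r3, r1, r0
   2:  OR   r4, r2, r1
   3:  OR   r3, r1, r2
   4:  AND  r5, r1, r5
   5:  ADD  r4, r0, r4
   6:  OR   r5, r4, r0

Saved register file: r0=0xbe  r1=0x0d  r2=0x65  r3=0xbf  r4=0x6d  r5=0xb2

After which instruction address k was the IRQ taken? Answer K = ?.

K = 2

after  0: r0=0xbe r1=0x0d r2=0x65 r3=0x2c r4=0xfc r5=0xb2  N=1 Z=0
after  1: r0=0xbe r1=0x0d r2=0x65 r3=0xbf r4=0xfc r5=0xb2  N=1 Z=0
after  2: r0=0xbe r1=0x0d r2=0x65 r3=0xbf r4=0x6d r5=0xb2  N=0 Z=0
-- IRQ taken; context saved, return-PC = 3 --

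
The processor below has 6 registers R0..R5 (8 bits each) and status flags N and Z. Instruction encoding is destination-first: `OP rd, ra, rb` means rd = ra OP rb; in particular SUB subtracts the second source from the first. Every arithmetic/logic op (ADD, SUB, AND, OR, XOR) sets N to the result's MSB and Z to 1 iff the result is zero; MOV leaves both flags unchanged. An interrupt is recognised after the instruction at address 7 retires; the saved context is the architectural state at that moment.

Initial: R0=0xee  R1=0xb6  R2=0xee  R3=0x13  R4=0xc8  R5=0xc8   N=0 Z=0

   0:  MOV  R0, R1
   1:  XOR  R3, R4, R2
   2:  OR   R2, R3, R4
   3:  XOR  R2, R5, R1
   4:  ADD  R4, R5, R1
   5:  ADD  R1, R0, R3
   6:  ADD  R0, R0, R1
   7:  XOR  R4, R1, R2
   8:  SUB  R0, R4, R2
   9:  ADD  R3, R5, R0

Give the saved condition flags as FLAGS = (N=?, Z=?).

FLAGS = (N=1, Z=0)

after  0: R0=0xb6 R1=0xb6 R2=0xee R3=0x13 R4=0xc8 R5=0xc8  N=0 Z=0
after  1: R0=0xb6 R1=0xb6 R2=0xee R3=0x26 R4=0xc8 R5=0xc8  N=0 Z=0
after  2: R0=0xb6 R1=0xb6 R2=0xee R3=0x26 R4=0xc8 R5=0xc8  N=1 Z=0
after  3: R0=0xb6 R1=0xb6 R2=0x7e R3=0x26 R4=0xc8 R5=0xc8  N=0 Z=0
after  4: R0=0xb6 R1=0xb6 R2=0x7e R3=0x26 R4=0x7e R5=0xc8  N=0 Z=0
after  5: R0=0xb6 R1=0xdc R2=0x7e R3=0x26 R4=0x7e R5=0xc8  N=1 Z=0
after  6: R0=0x92 R1=0xdc R2=0x7e R3=0x26 R4=0x7e R5=0xc8  N=1 Z=0
after  7: R0=0x92 R1=0xdc R2=0x7e R3=0x26 R4=0xa2 R5=0xc8  N=1 Z=0
-- IRQ taken; context saved, return-PC = 8 --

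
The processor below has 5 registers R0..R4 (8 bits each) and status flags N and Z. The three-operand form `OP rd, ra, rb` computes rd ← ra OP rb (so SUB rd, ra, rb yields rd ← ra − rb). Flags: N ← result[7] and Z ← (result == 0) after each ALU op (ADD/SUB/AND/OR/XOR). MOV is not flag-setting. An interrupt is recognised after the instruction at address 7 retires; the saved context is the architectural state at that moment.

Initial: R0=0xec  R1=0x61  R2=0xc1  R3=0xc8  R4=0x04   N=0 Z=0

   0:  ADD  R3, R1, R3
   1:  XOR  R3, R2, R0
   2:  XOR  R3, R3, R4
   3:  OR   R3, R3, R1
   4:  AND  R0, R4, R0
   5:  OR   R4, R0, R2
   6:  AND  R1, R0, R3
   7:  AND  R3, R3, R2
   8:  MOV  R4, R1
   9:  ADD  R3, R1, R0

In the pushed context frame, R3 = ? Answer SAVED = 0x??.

after  0: R0=0xec R1=0x61 R2=0xc1 R3=0x29 R4=0x04  N=0 Z=0
after  1: R0=0xec R1=0x61 R2=0xc1 R3=0x2d R4=0x04  N=0 Z=0
after  2: R0=0xec R1=0x61 R2=0xc1 R3=0x29 R4=0x04  N=0 Z=0
after  3: R0=0xec R1=0x61 R2=0xc1 R3=0x69 R4=0x04  N=0 Z=0
after  4: R0=0x04 R1=0x61 R2=0xc1 R3=0x69 R4=0x04  N=0 Z=0
after  5: R0=0x04 R1=0x61 R2=0xc1 R3=0x69 R4=0xc5  N=1 Z=0
after  6: R0=0x04 R1=0x00 R2=0xc1 R3=0x69 R4=0xc5  N=0 Z=1
after  7: R0=0x04 R1=0x00 R2=0xc1 R3=0x41 R4=0xc5  N=0 Z=0
-- IRQ taken; context saved, return-PC = 8 --

SAVED = 0x41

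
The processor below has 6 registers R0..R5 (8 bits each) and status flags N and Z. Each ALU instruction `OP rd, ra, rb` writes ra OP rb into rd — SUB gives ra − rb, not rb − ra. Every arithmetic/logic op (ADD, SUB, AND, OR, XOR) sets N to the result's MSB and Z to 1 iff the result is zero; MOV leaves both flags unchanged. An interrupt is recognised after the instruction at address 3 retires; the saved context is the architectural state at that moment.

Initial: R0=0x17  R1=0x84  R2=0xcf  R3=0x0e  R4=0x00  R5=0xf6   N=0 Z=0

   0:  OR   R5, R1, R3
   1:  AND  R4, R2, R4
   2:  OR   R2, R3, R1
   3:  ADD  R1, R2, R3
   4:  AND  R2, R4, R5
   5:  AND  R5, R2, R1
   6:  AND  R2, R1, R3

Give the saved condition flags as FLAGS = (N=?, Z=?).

after  0: R0=0x17 R1=0x84 R2=0xcf R3=0x0e R4=0x00 R5=0x8e  N=1 Z=0
after  1: R0=0x17 R1=0x84 R2=0xcf R3=0x0e R4=0x00 R5=0x8e  N=0 Z=1
after  2: R0=0x17 R1=0x84 R2=0x8e R3=0x0e R4=0x00 R5=0x8e  N=1 Z=0
after  3: R0=0x17 R1=0x9c R2=0x8e R3=0x0e R4=0x00 R5=0x8e  N=1 Z=0
-- IRQ taken; context saved, return-PC = 4 --

FLAGS = (N=1, Z=0)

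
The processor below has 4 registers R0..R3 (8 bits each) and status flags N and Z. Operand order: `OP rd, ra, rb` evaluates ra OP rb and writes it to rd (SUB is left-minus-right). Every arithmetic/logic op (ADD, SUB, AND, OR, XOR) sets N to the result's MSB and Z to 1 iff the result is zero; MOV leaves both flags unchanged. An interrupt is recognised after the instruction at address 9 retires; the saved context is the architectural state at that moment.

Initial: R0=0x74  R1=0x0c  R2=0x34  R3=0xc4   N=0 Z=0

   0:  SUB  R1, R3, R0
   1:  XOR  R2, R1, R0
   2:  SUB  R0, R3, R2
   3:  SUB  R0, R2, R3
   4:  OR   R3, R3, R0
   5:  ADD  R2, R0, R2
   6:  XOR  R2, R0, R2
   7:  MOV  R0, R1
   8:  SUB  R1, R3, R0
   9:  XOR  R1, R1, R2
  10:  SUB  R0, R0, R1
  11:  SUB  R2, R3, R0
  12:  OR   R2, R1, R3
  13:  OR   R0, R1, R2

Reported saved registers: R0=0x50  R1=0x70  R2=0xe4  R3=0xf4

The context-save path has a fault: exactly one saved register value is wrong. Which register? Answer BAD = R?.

BAD = R3

after  0: R0=0x74 R1=0x50 R2=0x34 R3=0xc4  N=0 Z=0
after  1: R0=0x74 R1=0x50 R2=0x24 R3=0xc4  N=0 Z=0
after  2: R0=0xa0 R1=0x50 R2=0x24 R3=0xc4  N=1 Z=0
after  3: R0=0x60 R1=0x50 R2=0x24 R3=0xc4  N=0 Z=0
after  4: R0=0x60 R1=0x50 R2=0x24 R3=0xe4  N=1 Z=0
after  5: R0=0x60 R1=0x50 R2=0x84 R3=0xe4  N=1 Z=0
after  6: R0=0x60 R1=0x50 R2=0xe4 R3=0xe4  N=1 Z=0
after  7: R0=0x50 R1=0x50 R2=0xe4 R3=0xe4  N=1 Z=0
after  8: R0=0x50 R1=0x94 R2=0xe4 R3=0xe4  N=1 Z=0
after  9: R0=0x50 R1=0x70 R2=0xe4 R3=0xe4  N=0 Z=0
-- IRQ taken; context saved, return-PC = 10 --
mismatch: R3: reported 0xf4 vs actual 0xe4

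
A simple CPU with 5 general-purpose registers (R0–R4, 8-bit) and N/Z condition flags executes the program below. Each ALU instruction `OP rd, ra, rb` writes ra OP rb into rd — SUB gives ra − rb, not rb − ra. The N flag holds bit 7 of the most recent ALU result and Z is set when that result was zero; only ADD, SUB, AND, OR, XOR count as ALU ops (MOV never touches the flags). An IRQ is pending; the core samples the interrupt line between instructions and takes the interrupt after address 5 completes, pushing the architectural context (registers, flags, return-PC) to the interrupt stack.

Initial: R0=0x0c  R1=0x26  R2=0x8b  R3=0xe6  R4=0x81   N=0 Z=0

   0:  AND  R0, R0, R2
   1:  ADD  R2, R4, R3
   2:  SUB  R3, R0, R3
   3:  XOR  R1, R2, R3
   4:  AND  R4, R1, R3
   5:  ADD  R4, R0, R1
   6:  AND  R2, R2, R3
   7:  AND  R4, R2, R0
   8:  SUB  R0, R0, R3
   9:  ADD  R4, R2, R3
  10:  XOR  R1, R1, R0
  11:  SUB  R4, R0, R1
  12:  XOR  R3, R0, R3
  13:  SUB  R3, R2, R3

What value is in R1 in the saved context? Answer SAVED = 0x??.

after  0: R0=0x08 R1=0x26 R2=0x8b R3=0xe6 R4=0x81  N=0 Z=0
after  1: R0=0x08 R1=0x26 R2=0x67 R3=0xe6 R4=0x81  N=0 Z=0
after  2: R0=0x08 R1=0x26 R2=0x67 R3=0x22 R4=0x81  N=0 Z=0
after  3: R0=0x08 R1=0x45 R2=0x67 R3=0x22 R4=0x81  N=0 Z=0
after  4: R0=0x08 R1=0x45 R2=0x67 R3=0x22 R4=0x00  N=0 Z=1
after  5: R0=0x08 R1=0x45 R2=0x67 R3=0x22 R4=0x4d  N=0 Z=0
-- IRQ taken; context saved, return-PC = 6 --

SAVED = 0x45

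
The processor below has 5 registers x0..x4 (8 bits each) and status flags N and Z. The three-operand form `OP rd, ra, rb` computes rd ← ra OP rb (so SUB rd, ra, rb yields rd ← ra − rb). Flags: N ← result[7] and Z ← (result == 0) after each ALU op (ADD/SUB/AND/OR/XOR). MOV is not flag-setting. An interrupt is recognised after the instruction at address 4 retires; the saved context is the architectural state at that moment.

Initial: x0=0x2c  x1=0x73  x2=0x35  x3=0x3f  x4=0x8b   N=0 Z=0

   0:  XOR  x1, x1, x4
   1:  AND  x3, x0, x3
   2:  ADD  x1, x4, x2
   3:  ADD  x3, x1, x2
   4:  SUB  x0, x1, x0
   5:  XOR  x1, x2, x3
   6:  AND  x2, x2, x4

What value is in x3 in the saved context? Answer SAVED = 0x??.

after  0: x0=0x2c x1=0xf8 x2=0x35 x3=0x3f x4=0x8b  N=1 Z=0
after  1: x0=0x2c x1=0xf8 x2=0x35 x3=0x2c x4=0x8b  N=0 Z=0
after  2: x0=0x2c x1=0xc0 x2=0x35 x3=0x2c x4=0x8b  N=1 Z=0
after  3: x0=0x2c x1=0xc0 x2=0x35 x3=0xf5 x4=0x8b  N=1 Z=0
after  4: x0=0x94 x1=0xc0 x2=0x35 x3=0xf5 x4=0x8b  N=1 Z=0
-- IRQ taken; context saved, return-PC = 5 --

SAVED = 0xf5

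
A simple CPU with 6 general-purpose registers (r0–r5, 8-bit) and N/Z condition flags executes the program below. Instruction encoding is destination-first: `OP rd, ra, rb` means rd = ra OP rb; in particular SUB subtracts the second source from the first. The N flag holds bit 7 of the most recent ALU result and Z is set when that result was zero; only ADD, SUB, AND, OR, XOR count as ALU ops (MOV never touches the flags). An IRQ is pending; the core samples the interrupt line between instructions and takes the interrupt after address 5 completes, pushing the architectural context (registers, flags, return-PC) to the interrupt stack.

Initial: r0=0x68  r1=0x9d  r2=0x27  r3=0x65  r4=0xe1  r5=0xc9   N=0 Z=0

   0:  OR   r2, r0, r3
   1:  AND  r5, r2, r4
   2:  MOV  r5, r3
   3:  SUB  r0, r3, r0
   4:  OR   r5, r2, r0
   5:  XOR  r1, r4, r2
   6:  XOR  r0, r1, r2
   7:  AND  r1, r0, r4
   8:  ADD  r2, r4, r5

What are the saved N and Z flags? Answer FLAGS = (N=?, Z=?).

FLAGS = (N=1, Z=0)

after  0: r0=0x68 r1=0x9d r2=0x6d r3=0x65 r4=0xe1 r5=0xc9  N=0 Z=0
after  1: r0=0x68 r1=0x9d r2=0x6d r3=0x65 r4=0xe1 r5=0x61  N=0 Z=0
after  2: r0=0x68 r1=0x9d r2=0x6d r3=0x65 r4=0xe1 r5=0x65  N=0 Z=0
after  3: r0=0xfd r1=0x9d r2=0x6d r3=0x65 r4=0xe1 r5=0x65  N=1 Z=0
after  4: r0=0xfd r1=0x9d r2=0x6d r3=0x65 r4=0xe1 r5=0xfd  N=1 Z=0
after  5: r0=0xfd r1=0x8c r2=0x6d r3=0x65 r4=0xe1 r5=0xfd  N=1 Z=0
-- IRQ taken; context saved, return-PC = 6 --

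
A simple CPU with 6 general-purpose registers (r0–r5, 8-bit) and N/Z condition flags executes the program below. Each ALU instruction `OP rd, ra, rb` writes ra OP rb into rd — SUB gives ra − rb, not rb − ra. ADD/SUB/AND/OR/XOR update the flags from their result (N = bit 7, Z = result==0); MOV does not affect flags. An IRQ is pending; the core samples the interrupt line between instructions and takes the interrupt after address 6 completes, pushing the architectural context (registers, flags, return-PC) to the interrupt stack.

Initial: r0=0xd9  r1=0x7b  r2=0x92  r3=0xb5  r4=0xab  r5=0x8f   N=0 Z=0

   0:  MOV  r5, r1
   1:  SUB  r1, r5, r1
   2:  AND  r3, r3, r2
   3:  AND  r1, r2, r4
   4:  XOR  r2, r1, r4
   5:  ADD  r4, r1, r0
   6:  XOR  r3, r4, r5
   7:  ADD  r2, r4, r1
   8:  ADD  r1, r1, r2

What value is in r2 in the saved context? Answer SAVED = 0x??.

SAVED = 0x29

after  0: r0=0xd9 r1=0x7b r2=0x92 r3=0xb5 r4=0xab r5=0x7b  N=0 Z=0
after  1: r0=0xd9 r1=0x00 r2=0x92 r3=0xb5 r4=0xab r5=0x7b  N=0 Z=1
after  2: r0=0xd9 r1=0x00 r2=0x92 r3=0x90 r4=0xab r5=0x7b  N=1 Z=0
after  3: r0=0xd9 r1=0x82 r2=0x92 r3=0x90 r4=0xab r5=0x7b  N=1 Z=0
after  4: r0=0xd9 r1=0x82 r2=0x29 r3=0x90 r4=0xab r5=0x7b  N=0 Z=0
after  5: r0=0xd9 r1=0x82 r2=0x29 r3=0x90 r4=0x5b r5=0x7b  N=0 Z=0
after  6: r0=0xd9 r1=0x82 r2=0x29 r3=0x20 r4=0x5b r5=0x7b  N=0 Z=0
-- IRQ taken; context saved, return-PC = 7 --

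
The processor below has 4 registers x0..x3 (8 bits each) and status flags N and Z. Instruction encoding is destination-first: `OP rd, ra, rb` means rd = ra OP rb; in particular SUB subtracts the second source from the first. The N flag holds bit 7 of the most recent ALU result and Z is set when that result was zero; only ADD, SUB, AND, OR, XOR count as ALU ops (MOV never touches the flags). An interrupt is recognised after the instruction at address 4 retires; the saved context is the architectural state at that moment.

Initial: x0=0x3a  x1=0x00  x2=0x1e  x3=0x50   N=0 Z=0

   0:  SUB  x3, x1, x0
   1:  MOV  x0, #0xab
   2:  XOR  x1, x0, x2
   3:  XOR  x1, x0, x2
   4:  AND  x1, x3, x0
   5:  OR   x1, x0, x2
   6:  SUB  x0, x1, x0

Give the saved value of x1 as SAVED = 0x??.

SAVED = 0x82

after  0: x0=0x3a x1=0x00 x2=0x1e x3=0xc6  N=1 Z=0
after  1: x0=0xab x1=0x00 x2=0x1e x3=0xc6  N=1 Z=0
after  2: x0=0xab x1=0xb5 x2=0x1e x3=0xc6  N=1 Z=0
after  3: x0=0xab x1=0xb5 x2=0x1e x3=0xc6  N=1 Z=0
after  4: x0=0xab x1=0x82 x2=0x1e x3=0xc6  N=1 Z=0
-- IRQ taken; context saved, return-PC = 5 --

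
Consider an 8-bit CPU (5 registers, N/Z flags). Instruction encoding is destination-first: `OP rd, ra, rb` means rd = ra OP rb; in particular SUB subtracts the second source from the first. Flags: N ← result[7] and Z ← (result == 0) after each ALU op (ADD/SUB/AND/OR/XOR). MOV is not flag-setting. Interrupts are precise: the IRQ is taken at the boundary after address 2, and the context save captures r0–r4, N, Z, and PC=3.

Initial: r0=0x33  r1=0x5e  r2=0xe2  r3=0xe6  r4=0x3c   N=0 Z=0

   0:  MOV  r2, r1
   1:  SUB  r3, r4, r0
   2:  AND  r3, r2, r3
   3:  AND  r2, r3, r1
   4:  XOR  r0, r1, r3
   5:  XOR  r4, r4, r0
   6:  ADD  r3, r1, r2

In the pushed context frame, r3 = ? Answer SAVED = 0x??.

SAVED = 0x08

after  0: r0=0x33 r1=0x5e r2=0x5e r3=0xe6 r4=0x3c  N=0 Z=0
after  1: r0=0x33 r1=0x5e r2=0x5e r3=0x09 r4=0x3c  N=0 Z=0
after  2: r0=0x33 r1=0x5e r2=0x5e r3=0x08 r4=0x3c  N=0 Z=0
-- IRQ taken; context saved, return-PC = 3 --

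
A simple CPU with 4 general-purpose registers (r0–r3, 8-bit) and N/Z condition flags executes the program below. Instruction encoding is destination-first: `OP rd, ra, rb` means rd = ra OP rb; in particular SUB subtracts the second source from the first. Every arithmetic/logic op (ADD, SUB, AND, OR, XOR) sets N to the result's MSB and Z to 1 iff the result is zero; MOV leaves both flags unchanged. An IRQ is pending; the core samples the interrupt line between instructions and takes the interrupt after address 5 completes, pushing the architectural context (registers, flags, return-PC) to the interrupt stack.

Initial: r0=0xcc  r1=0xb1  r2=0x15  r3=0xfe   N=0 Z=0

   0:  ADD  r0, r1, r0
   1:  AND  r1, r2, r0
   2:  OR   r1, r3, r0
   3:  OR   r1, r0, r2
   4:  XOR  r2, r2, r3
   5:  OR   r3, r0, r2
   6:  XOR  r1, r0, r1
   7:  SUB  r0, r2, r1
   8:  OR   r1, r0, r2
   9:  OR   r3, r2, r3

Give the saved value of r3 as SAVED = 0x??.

SAVED = 0xff

after  0: r0=0x7d r1=0xb1 r2=0x15 r3=0xfe  N=0 Z=0
after  1: r0=0x7d r1=0x15 r2=0x15 r3=0xfe  N=0 Z=0
after  2: r0=0x7d r1=0xff r2=0x15 r3=0xfe  N=1 Z=0
after  3: r0=0x7d r1=0x7d r2=0x15 r3=0xfe  N=0 Z=0
after  4: r0=0x7d r1=0x7d r2=0xeb r3=0xfe  N=1 Z=0
after  5: r0=0x7d r1=0x7d r2=0xeb r3=0xff  N=1 Z=0
-- IRQ taken; context saved, return-PC = 6 --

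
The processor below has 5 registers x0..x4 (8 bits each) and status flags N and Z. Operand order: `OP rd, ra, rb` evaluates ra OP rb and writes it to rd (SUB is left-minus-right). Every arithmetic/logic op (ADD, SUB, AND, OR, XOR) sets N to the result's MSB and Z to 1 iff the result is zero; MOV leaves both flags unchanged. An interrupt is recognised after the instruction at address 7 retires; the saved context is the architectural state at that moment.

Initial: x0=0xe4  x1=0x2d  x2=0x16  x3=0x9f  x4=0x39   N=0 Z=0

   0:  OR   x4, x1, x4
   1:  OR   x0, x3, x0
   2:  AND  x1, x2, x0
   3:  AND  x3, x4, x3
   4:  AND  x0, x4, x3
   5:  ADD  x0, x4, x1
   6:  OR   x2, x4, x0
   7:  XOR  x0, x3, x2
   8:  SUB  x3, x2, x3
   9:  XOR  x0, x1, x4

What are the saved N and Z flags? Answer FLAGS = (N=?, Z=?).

after  0: x0=0xe4 x1=0x2d x2=0x16 x3=0x9f x4=0x3d  N=0 Z=0
after  1: x0=0xff x1=0x2d x2=0x16 x3=0x9f x4=0x3d  N=1 Z=0
after  2: x0=0xff x1=0x16 x2=0x16 x3=0x9f x4=0x3d  N=0 Z=0
after  3: x0=0xff x1=0x16 x2=0x16 x3=0x1d x4=0x3d  N=0 Z=0
after  4: x0=0x1d x1=0x16 x2=0x16 x3=0x1d x4=0x3d  N=0 Z=0
after  5: x0=0x53 x1=0x16 x2=0x16 x3=0x1d x4=0x3d  N=0 Z=0
after  6: x0=0x53 x1=0x16 x2=0x7f x3=0x1d x4=0x3d  N=0 Z=0
after  7: x0=0x62 x1=0x16 x2=0x7f x3=0x1d x4=0x3d  N=0 Z=0
-- IRQ taken; context saved, return-PC = 8 --

FLAGS = (N=0, Z=0)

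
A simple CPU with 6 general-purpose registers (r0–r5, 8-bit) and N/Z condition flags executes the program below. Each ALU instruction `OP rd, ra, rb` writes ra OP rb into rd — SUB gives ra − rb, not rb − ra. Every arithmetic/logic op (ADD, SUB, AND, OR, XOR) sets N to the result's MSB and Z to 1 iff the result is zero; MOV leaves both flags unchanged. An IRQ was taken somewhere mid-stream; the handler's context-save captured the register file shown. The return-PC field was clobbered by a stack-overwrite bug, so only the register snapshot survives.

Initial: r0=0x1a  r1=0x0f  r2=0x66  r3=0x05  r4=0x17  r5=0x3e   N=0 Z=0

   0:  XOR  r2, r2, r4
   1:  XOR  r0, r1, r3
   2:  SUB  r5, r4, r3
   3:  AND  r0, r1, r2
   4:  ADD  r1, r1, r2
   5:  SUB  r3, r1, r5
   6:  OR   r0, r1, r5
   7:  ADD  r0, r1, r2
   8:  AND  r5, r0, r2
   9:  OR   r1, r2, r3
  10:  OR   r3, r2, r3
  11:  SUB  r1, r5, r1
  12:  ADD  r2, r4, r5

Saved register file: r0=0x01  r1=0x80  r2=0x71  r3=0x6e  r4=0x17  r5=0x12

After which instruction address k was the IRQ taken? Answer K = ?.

after  0: r0=0x1a r1=0x0f r2=0x71 r3=0x05 r4=0x17 r5=0x3e  N=0 Z=0
after  1: r0=0x0a r1=0x0f r2=0x71 r3=0x05 r4=0x17 r5=0x3e  N=0 Z=0
after  2: r0=0x0a r1=0x0f r2=0x71 r3=0x05 r4=0x17 r5=0x12  N=0 Z=0
after  3: r0=0x01 r1=0x0f r2=0x71 r3=0x05 r4=0x17 r5=0x12  N=0 Z=0
after  4: r0=0x01 r1=0x80 r2=0x71 r3=0x05 r4=0x17 r5=0x12  N=1 Z=0
after  5: r0=0x01 r1=0x80 r2=0x71 r3=0x6e r4=0x17 r5=0x12  N=0 Z=0
-- IRQ taken; context saved, return-PC = 6 --

K = 5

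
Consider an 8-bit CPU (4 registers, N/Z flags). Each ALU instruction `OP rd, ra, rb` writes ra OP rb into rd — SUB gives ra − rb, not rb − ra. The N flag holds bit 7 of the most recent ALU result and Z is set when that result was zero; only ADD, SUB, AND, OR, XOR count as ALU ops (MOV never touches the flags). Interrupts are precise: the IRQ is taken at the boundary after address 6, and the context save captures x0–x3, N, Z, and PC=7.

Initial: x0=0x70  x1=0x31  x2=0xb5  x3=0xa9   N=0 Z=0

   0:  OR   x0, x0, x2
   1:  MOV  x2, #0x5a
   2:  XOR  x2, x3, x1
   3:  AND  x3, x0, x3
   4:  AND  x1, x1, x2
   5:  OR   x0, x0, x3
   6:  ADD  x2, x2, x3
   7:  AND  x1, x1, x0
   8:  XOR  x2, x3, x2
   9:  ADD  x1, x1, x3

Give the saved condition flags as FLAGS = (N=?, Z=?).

after  0: x0=0xf5 x1=0x31 x2=0xb5 x3=0xa9  N=1 Z=0
after  1: x0=0xf5 x1=0x31 x2=0x5a x3=0xa9  N=1 Z=0
after  2: x0=0xf5 x1=0x31 x2=0x98 x3=0xa9  N=1 Z=0
after  3: x0=0xf5 x1=0x31 x2=0x98 x3=0xa1  N=1 Z=0
after  4: x0=0xf5 x1=0x10 x2=0x98 x3=0xa1  N=0 Z=0
after  5: x0=0xf5 x1=0x10 x2=0x98 x3=0xa1  N=1 Z=0
after  6: x0=0xf5 x1=0x10 x2=0x39 x3=0xa1  N=0 Z=0
-- IRQ taken; context saved, return-PC = 7 --

FLAGS = (N=0, Z=0)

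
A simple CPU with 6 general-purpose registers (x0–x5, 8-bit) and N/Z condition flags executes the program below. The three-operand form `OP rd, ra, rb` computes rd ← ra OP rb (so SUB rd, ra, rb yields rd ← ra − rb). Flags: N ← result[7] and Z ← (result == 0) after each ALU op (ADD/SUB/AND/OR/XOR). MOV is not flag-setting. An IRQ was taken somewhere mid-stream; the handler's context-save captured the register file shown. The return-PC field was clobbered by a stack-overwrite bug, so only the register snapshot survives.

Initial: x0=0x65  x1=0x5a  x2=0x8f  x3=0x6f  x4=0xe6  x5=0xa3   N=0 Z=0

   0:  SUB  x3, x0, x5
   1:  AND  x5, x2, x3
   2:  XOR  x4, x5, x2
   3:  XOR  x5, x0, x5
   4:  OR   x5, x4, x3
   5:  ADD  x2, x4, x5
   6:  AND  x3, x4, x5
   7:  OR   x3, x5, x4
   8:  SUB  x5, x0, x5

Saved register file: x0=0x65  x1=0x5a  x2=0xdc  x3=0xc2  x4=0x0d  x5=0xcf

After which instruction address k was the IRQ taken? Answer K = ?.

K = 5

after  0: x0=0x65 x1=0x5a x2=0x8f x3=0xc2 x4=0xe6 x5=0xa3  N=1 Z=0
after  1: x0=0x65 x1=0x5a x2=0x8f x3=0xc2 x4=0xe6 x5=0x82  N=1 Z=0
after  2: x0=0x65 x1=0x5a x2=0x8f x3=0xc2 x4=0x0d x5=0x82  N=0 Z=0
after  3: x0=0x65 x1=0x5a x2=0x8f x3=0xc2 x4=0x0d x5=0xe7  N=1 Z=0
after  4: x0=0x65 x1=0x5a x2=0x8f x3=0xc2 x4=0x0d x5=0xcf  N=1 Z=0
after  5: x0=0x65 x1=0x5a x2=0xdc x3=0xc2 x4=0x0d x5=0xcf  N=1 Z=0
-- IRQ taken; context saved, return-PC = 6 --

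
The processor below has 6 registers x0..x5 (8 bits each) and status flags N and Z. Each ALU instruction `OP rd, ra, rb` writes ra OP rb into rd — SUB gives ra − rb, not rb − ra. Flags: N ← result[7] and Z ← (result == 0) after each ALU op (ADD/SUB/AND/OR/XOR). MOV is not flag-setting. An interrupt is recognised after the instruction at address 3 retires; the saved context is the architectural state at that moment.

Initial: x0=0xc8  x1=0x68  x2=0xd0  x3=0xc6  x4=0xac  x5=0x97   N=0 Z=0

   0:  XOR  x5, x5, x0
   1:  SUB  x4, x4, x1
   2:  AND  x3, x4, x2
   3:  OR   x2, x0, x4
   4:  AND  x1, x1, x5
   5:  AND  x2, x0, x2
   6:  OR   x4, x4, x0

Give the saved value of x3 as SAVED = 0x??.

SAVED = 0x40

after  0: x0=0xc8 x1=0x68 x2=0xd0 x3=0xc6 x4=0xac x5=0x5f  N=0 Z=0
after  1: x0=0xc8 x1=0x68 x2=0xd0 x3=0xc6 x4=0x44 x5=0x5f  N=0 Z=0
after  2: x0=0xc8 x1=0x68 x2=0xd0 x3=0x40 x4=0x44 x5=0x5f  N=0 Z=0
after  3: x0=0xc8 x1=0x68 x2=0xcc x3=0x40 x4=0x44 x5=0x5f  N=1 Z=0
-- IRQ taken; context saved, return-PC = 4 --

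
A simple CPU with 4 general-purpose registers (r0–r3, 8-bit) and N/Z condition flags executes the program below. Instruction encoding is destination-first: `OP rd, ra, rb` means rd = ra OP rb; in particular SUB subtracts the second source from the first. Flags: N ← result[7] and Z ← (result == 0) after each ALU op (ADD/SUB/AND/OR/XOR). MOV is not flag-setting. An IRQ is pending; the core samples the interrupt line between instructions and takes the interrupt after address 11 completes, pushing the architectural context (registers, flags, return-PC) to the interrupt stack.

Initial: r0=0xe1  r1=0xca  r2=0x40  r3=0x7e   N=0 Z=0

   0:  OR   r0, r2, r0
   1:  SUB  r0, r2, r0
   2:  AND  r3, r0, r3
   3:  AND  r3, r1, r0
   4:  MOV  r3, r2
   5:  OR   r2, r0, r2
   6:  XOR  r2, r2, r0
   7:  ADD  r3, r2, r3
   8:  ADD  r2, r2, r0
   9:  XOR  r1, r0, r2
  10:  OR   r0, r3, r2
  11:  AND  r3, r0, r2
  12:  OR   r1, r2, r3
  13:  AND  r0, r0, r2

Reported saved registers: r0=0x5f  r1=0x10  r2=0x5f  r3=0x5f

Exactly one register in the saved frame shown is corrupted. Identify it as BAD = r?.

after  0: r0=0xe1 r1=0xca r2=0x40 r3=0x7e  N=1 Z=0
after  1: r0=0x5f r1=0xca r2=0x40 r3=0x7e  N=0 Z=0
after  2: r0=0x5f r1=0xca r2=0x40 r3=0x5e  N=0 Z=0
after  3: r0=0x5f r1=0xca r2=0x40 r3=0x4a  N=0 Z=0
after  4: r0=0x5f r1=0xca r2=0x40 r3=0x40  N=0 Z=0
after  5: r0=0x5f r1=0xca r2=0x5f r3=0x40  N=0 Z=0
after  6: r0=0x5f r1=0xca r2=0x00 r3=0x40  N=0 Z=1
after  7: r0=0x5f r1=0xca r2=0x00 r3=0x40  N=0 Z=0
after  8: r0=0x5f r1=0xca r2=0x5f r3=0x40  N=0 Z=0
after  9: r0=0x5f r1=0x00 r2=0x5f r3=0x40  N=0 Z=1
after 10: r0=0x5f r1=0x00 r2=0x5f r3=0x40  N=0 Z=0
after 11: r0=0x5f r1=0x00 r2=0x5f r3=0x5f  N=0 Z=0
-- IRQ taken; context saved, return-PC = 12 --
mismatch: r1: reported 0x10 vs actual 0x00

BAD = r1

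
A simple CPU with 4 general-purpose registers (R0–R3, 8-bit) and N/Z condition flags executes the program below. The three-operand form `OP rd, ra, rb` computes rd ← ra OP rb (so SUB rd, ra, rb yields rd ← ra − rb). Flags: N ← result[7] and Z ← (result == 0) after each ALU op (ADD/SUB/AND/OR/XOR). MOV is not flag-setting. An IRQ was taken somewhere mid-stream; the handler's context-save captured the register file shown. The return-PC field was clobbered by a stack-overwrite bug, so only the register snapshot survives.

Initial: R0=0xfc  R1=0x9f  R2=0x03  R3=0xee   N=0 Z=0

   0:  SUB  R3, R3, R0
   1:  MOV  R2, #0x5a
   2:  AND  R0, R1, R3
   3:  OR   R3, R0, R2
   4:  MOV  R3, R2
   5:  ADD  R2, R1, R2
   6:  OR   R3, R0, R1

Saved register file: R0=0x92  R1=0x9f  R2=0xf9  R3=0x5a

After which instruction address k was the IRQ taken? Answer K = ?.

K = 5

after  0: R0=0xfc R1=0x9f R2=0x03 R3=0xf2  N=1 Z=0
after  1: R0=0xfc R1=0x9f R2=0x5a R3=0xf2  N=1 Z=0
after  2: R0=0x92 R1=0x9f R2=0x5a R3=0xf2  N=1 Z=0
after  3: R0=0x92 R1=0x9f R2=0x5a R3=0xda  N=1 Z=0
after  4: R0=0x92 R1=0x9f R2=0x5a R3=0x5a  N=1 Z=0
after  5: R0=0x92 R1=0x9f R2=0xf9 R3=0x5a  N=1 Z=0
-- IRQ taken; context saved, return-PC = 6 --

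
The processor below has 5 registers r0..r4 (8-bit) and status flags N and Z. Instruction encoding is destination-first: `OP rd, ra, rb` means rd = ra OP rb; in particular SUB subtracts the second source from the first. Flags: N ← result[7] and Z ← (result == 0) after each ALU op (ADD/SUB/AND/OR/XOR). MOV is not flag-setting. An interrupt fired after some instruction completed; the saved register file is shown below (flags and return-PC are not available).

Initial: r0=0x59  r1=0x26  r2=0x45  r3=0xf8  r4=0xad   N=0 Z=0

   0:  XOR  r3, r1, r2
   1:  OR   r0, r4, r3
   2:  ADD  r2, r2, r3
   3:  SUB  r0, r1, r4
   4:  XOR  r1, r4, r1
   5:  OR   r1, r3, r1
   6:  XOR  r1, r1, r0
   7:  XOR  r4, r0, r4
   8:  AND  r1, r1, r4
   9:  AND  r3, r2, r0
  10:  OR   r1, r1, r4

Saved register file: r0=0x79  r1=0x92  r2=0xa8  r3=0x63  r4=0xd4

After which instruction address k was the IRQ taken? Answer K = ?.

K = 7

after  0: r0=0x59 r1=0x26 r2=0x45 r3=0x63 r4=0xad  N=0 Z=0
after  1: r0=0xef r1=0x26 r2=0x45 r3=0x63 r4=0xad  N=1 Z=0
after  2: r0=0xef r1=0x26 r2=0xa8 r3=0x63 r4=0xad  N=1 Z=0
after  3: r0=0x79 r1=0x26 r2=0xa8 r3=0x63 r4=0xad  N=0 Z=0
after  4: r0=0x79 r1=0x8b r2=0xa8 r3=0x63 r4=0xad  N=1 Z=0
after  5: r0=0x79 r1=0xeb r2=0xa8 r3=0x63 r4=0xad  N=1 Z=0
after  6: r0=0x79 r1=0x92 r2=0xa8 r3=0x63 r4=0xad  N=1 Z=0
after  7: r0=0x79 r1=0x92 r2=0xa8 r3=0x63 r4=0xd4  N=1 Z=0
-- IRQ taken; context saved, return-PC = 8 --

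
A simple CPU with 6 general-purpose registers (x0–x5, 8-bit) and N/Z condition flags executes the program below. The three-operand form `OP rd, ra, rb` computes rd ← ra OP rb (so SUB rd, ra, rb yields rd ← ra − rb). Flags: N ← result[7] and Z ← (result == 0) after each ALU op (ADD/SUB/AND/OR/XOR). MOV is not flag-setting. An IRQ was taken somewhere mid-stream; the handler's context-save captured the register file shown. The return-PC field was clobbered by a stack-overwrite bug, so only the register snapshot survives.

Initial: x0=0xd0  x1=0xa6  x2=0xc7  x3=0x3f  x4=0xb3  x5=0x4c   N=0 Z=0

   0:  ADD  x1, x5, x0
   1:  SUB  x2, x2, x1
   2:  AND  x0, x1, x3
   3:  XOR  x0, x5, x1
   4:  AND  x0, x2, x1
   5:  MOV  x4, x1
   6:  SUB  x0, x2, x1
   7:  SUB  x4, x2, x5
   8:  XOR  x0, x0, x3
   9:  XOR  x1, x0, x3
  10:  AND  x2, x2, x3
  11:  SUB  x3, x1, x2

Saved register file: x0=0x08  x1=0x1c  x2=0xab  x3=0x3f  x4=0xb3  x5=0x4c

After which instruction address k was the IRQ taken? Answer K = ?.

after  0: x0=0xd0 x1=0x1c x2=0xc7 x3=0x3f x4=0xb3 x5=0x4c  N=0 Z=0
after  1: x0=0xd0 x1=0x1c x2=0xab x3=0x3f x4=0xb3 x5=0x4c  N=1 Z=0
after  2: x0=0x1c x1=0x1c x2=0xab x3=0x3f x4=0xb3 x5=0x4c  N=0 Z=0
after  3: x0=0x50 x1=0x1c x2=0xab x3=0x3f x4=0xb3 x5=0x4c  N=0 Z=0
after  4: x0=0x08 x1=0x1c x2=0xab x3=0x3f x4=0xb3 x5=0x4c  N=0 Z=0
-- IRQ taken; context saved, return-PC = 5 --

K = 4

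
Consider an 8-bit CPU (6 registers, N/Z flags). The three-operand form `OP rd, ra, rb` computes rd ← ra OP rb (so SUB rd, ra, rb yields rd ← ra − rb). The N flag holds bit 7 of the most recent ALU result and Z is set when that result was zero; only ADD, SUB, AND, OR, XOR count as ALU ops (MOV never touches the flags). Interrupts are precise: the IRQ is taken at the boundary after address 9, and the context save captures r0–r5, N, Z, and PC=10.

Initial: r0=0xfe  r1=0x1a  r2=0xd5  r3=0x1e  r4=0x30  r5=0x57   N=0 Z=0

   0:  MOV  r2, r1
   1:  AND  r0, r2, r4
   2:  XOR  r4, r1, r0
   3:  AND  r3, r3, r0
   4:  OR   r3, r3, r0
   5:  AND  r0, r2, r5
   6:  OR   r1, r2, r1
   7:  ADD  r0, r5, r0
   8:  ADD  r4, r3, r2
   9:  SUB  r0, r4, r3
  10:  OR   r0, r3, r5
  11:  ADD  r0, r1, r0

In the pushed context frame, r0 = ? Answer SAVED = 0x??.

SAVED = 0x1a

after  0: r0=0xfe r1=0x1a r2=0x1a r3=0x1e r4=0x30 r5=0x57  N=0 Z=0
after  1: r0=0x10 r1=0x1a r2=0x1a r3=0x1e r4=0x30 r5=0x57  N=0 Z=0
after  2: r0=0x10 r1=0x1a r2=0x1a r3=0x1e r4=0x0a r5=0x57  N=0 Z=0
after  3: r0=0x10 r1=0x1a r2=0x1a r3=0x10 r4=0x0a r5=0x57  N=0 Z=0
after  4: r0=0x10 r1=0x1a r2=0x1a r3=0x10 r4=0x0a r5=0x57  N=0 Z=0
after  5: r0=0x12 r1=0x1a r2=0x1a r3=0x10 r4=0x0a r5=0x57  N=0 Z=0
after  6: r0=0x12 r1=0x1a r2=0x1a r3=0x10 r4=0x0a r5=0x57  N=0 Z=0
after  7: r0=0x69 r1=0x1a r2=0x1a r3=0x10 r4=0x0a r5=0x57  N=0 Z=0
after  8: r0=0x69 r1=0x1a r2=0x1a r3=0x10 r4=0x2a r5=0x57  N=0 Z=0
after  9: r0=0x1a r1=0x1a r2=0x1a r3=0x10 r4=0x2a r5=0x57  N=0 Z=0
-- IRQ taken; context saved, return-PC = 10 --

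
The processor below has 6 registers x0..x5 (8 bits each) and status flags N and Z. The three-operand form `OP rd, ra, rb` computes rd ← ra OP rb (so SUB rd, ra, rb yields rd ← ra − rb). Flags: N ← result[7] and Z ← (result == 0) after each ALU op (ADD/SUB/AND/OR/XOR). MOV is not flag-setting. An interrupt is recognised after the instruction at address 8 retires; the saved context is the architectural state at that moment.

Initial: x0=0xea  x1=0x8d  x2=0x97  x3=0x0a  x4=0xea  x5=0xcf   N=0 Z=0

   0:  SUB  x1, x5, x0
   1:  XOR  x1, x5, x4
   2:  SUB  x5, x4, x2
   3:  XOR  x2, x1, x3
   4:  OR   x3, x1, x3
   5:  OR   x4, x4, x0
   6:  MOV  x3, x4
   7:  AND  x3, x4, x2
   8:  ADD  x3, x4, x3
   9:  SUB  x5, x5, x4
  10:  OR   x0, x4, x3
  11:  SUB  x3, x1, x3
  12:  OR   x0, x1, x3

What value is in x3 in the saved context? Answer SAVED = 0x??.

after  0: x0=0xea x1=0xe5 x2=0x97 x3=0x0a x4=0xea x5=0xcf  N=1 Z=0
after  1: x0=0xea x1=0x25 x2=0x97 x3=0x0a x4=0xea x5=0xcf  N=0 Z=0
after  2: x0=0xea x1=0x25 x2=0x97 x3=0x0a x4=0xea x5=0x53  N=0 Z=0
after  3: x0=0xea x1=0x25 x2=0x2f x3=0x0a x4=0xea x5=0x53  N=0 Z=0
after  4: x0=0xea x1=0x25 x2=0x2f x3=0x2f x4=0xea x5=0x53  N=0 Z=0
after  5: x0=0xea x1=0x25 x2=0x2f x3=0x2f x4=0xea x5=0x53  N=1 Z=0
after  6: x0=0xea x1=0x25 x2=0x2f x3=0xea x4=0xea x5=0x53  N=1 Z=0
after  7: x0=0xea x1=0x25 x2=0x2f x3=0x2a x4=0xea x5=0x53  N=0 Z=0
after  8: x0=0xea x1=0x25 x2=0x2f x3=0x14 x4=0xea x5=0x53  N=0 Z=0
-- IRQ taken; context saved, return-PC = 9 --

SAVED = 0x14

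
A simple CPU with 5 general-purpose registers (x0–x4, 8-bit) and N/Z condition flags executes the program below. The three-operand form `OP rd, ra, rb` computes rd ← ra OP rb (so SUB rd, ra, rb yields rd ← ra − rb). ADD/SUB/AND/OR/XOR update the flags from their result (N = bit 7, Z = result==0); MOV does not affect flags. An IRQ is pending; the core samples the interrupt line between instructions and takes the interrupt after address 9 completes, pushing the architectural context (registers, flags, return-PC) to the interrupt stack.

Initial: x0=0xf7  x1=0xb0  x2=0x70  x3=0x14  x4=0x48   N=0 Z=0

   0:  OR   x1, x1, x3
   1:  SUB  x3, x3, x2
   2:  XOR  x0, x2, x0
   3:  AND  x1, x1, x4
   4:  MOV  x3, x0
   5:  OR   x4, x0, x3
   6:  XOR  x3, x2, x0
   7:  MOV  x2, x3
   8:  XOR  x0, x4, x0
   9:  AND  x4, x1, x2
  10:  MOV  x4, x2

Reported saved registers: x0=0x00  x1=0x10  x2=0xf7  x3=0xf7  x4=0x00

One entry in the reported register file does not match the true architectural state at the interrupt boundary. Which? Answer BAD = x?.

after  0: x0=0xf7 x1=0xb4 x2=0x70 x3=0x14 x4=0x48  N=1 Z=0
after  1: x0=0xf7 x1=0xb4 x2=0x70 x3=0xa4 x4=0x48  N=1 Z=0
after  2: x0=0x87 x1=0xb4 x2=0x70 x3=0xa4 x4=0x48  N=1 Z=0
after  3: x0=0x87 x1=0x00 x2=0x70 x3=0xa4 x4=0x48  N=0 Z=1
after  4: x0=0x87 x1=0x00 x2=0x70 x3=0x87 x4=0x48  N=0 Z=1
after  5: x0=0x87 x1=0x00 x2=0x70 x3=0x87 x4=0x87  N=1 Z=0
after  6: x0=0x87 x1=0x00 x2=0x70 x3=0xf7 x4=0x87  N=1 Z=0
after  7: x0=0x87 x1=0x00 x2=0xf7 x3=0xf7 x4=0x87  N=1 Z=0
after  8: x0=0x00 x1=0x00 x2=0xf7 x3=0xf7 x4=0x87  N=0 Z=1
after  9: x0=0x00 x1=0x00 x2=0xf7 x3=0xf7 x4=0x00  N=0 Z=1
-- IRQ taken; context saved, return-PC = 10 --
mismatch: x1: reported 0x10 vs actual 0x00

BAD = x1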